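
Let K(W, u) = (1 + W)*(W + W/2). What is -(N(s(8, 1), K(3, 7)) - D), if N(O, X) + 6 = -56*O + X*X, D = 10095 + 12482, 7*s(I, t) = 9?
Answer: 22331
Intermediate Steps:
s(I, t) = 9/7 (s(I, t) = (1/7)*9 = 9/7)
K(W, u) = 3*W*(1 + W)/2 (K(W, u) = (1 + W)*(W + W*(1/2)) = (1 + W)*(W + W/2) = (1 + W)*(3*W/2) = 3*W*(1 + W)/2)
D = 22577
N(O, X) = -6 + X**2 - 56*O (N(O, X) = -6 + (-56*O + X*X) = -6 + (-56*O + X**2) = -6 + (X**2 - 56*O) = -6 + X**2 - 56*O)
-(N(s(8, 1), K(3, 7)) - D) = -((-6 + ((3/2)*3*(1 + 3))**2 - 56*9/7) - 1*22577) = -((-6 + ((3/2)*3*4)**2 - 72) - 22577) = -((-6 + 18**2 - 72) - 22577) = -((-6 + 324 - 72) - 22577) = -(246 - 22577) = -1*(-22331) = 22331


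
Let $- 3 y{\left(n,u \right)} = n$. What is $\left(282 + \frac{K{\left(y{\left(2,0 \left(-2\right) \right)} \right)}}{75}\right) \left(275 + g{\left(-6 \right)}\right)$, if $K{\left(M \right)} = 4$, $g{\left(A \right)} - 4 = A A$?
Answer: $\frac{444234}{5} \approx 88847.0$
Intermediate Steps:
$g{\left(A \right)} = 4 + A^{2}$ ($g{\left(A \right)} = 4 + A A = 4 + A^{2}$)
$y{\left(n,u \right)} = - \frac{n}{3}$
$\left(282 + \frac{K{\left(y{\left(2,0 \left(-2\right) \right)} \right)}}{75}\right) \left(275 + g{\left(-6 \right)}\right) = \left(282 + \frac{4}{75}\right) \left(275 + \left(4 + \left(-6\right)^{2}\right)\right) = \left(282 + 4 \cdot \frac{1}{75}\right) \left(275 + \left(4 + 36\right)\right) = \left(282 + \frac{4}{75}\right) \left(275 + 40\right) = \frac{21154}{75} \cdot 315 = \frac{444234}{5}$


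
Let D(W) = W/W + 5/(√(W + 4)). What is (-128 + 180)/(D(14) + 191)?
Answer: 179712/663527 - 780*√2/663527 ≈ 0.26918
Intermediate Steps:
D(W) = 1 + 5/√(4 + W) (D(W) = 1 + 5/(√(4 + W)) = 1 + 5/√(4 + W))
(-128 + 180)/(D(14) + 191) = (-128 + 180)/((1 + 5/√(4 + 14)) + 191) = 52/((1 + 5/√18) + 191) = 52/((1 + 5*(√2/6)) + 191) = 52/((1 + 5*√2/6) + 191) = 52/(192 + 5*√2/6)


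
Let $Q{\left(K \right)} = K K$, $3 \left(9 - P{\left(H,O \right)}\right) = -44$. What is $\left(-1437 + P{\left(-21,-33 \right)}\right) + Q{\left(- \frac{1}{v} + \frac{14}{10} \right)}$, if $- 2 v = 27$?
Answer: $- \frac{25718399}{18225} \approx -1411.2$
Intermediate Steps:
$P{\left(H,O \right)} = \frac{71}{3}$ ($P{\left(H,O \right)} = 9 - - \frac{44}{3} = 9 + \frac{44}{3} = \frac{71}{3}$)
$v = - \frac{27}{2}$ ($v = \left(- \frac{1}{2}\right) 27 = - \frac{27}{2} \approx -13.5$)
$Q{\left(K \right)} = K^{2}$
$\left(-1437 + P{\left(-21,-33 \right)}\right) + Q{\left(- \frac{1}{v} + \frac{14}{10} \right)} = \left(-1437 + \frac{71}{3}\right) + \left(- \frac{1}{- \frac{27}{2}} + \frac{14}{10}\right)^{2} = - \frac{4240}{3} + \left(\left(-1\right) \left(- \frac{2}{27}\right) + 14 \cdot \frac{1}{10}\right)^{2} = - \frac{4240}{3} + \left(\frac{2}{27} + \frac{7}{5}\right)^{2} = - \frac{4240}{3} + \left(\frac{199}{135}\right)^{2} = - \frac{4240}{3} + \frac{39601}{18225} = - \frac{25718399}{18225}$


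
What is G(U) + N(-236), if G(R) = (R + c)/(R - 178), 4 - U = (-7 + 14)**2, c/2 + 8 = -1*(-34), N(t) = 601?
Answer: 134016/223 ≈ 600.97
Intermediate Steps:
c = 52 (c = -16 + 2*(-1*(-34)) = -16 + 2*34 = -16 + 68 = 52)
U = -45 (U = 4 - (-7 + 14)**2 = 4 - 1*7**2 = 4 - 1*49 = 4 - 49 = -45)
G(R) = (52 + R)/(-178 + R) (G(R) = (R + 52)/(R - 178) = (52 + R)/(-178 + R))
G(U) + N(-236) = (52 - 45)/(-178 - 45) + 601 = 7/(-223) + 601 = -1/223*7 + 601 = -7/223 + 601 = 134016/223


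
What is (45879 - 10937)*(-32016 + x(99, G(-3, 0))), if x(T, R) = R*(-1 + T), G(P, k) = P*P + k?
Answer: -1087884228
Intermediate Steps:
G(P, k) = k + P**2 (G(P, k) = P**2 + k = k + P**2)
(45879 - 10937)*(-32016 + x(99, G(-3, 0))) = (45879 - 10937)*(-32016 + (0 + (-3)**2)*(-1 + 99)) = 34942*(-32016 + (0 + 9)*98) = 34942*(-32016 + 9*98) = 34942*(-32016 + 882) = 34942*(-31134) = -1087884228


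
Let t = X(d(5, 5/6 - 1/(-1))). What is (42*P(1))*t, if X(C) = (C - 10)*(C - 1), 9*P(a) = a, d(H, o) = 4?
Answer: -84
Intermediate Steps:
P(a) = a/9
X(C) = (-1 + C)*(-10 + C) (X(C) = (-10 + C)*(-1 + C) = (-1 + C)*(-10 + C))
t = -18 (t = 10 + 4**2 - 11*4 = 10 + 16 - 44 = -18)
(42*P(1))*t = (42*((1/9)*1))*(-18) = (42*(1/9))*(-18) = (14/3)*(-18) = -84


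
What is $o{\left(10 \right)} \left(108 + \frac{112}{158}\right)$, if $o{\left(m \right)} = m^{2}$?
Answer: $\frac{858800}{79} \approx 10871.0$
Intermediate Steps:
$o{\left(10 \right)} \left(108 + \frac{112}{158}\right) = 10^{2} \left(108 + \frac{112}{158}\right) = 100 \left(108 + 112 \cdot \frac{1}{158}\right) = 100 \left(108 + \frac{56}{79}\right) = 100 \cdot \frac{8588}{79} = \frac{858800}{79}$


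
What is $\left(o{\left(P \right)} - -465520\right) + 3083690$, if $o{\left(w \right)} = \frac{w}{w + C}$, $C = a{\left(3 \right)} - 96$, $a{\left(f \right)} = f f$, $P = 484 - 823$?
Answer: $\frac{503987933}{142} \approx 3.5492 \cdot 10^{6}$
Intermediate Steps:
$P = -339$ ($P = 484 - 823 = -339$)
$a{\left(f \right)} = f^{2}$
$C = -87$ ($C = 3^{2} - 96 = 9 - 96 = -87$)
$o{\left(w \right)} = \frac{w}{-87 + w}$ ($o{\left(w \right)} = \frac{w}{w - 87} = \frac{w}{-87 + w}$)
$\left(o{\left(P \right)} - -465520\right) + 3083690 = \left(- \frac{339}{-87 - 339} - -465520\right) + 3083690 = \left(- \frac{339}{-426} + \left(-686687 + 1152207\right)\right) + 3083690 = \left(\left(-339\right) \left(- \frac{1}{426}\right) + 465520\right) + 3083690 = \left(\frac{113}{142} + 465520\right) + 3083690 = \frac{66103953}{142} + 3083690 = \frac{503987933}{142}$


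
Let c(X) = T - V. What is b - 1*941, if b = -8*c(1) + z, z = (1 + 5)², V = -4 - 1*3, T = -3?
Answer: -937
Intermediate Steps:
V = -7 (V = -4 - 3 = -7)
c(X) = 4 (c(X) = -3 - 1*(-7) = -3 + 7 = 4)
z = 36 (z = 6² = 36)
b = 4 (b = -8*4 + 36 = -32 + 36 = 4)
b - 1*941 = 4 - 1*941 = 4 - 941 = -937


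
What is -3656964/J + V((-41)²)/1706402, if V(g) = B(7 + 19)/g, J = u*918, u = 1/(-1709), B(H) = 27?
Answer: 2987862188484847583/438874649586 ≈ 6.8080e+6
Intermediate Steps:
u = -1/1709 ≈ -0.00058514
J = -918/1709 (J = -1/1709*918 = -918/1709 ≈ -0.53716)
V(g) = 27/g
-3656964/J + V((-41)²)/1706402 = -3656964/(-918/1709) + (27/((-41)²))/1706402 = -3656964*(-1709/918) + (27/1681)*(1/1706402) = 1041625246/153 + (27*(1/1681))*(1/1706402) = 1041625246/153 + (27/1681)*(1/1706402) = 1041625246/153 + 27/2868461762 = 2987862188484847583/438874649586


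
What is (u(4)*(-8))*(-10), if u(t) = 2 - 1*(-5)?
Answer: 560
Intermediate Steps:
u(t) = 7 (u(t) = 2 + 5 = 7)
(u(4)*(-8))*(-10) = (7*(-8))*(-10) = -56*(-10) = 560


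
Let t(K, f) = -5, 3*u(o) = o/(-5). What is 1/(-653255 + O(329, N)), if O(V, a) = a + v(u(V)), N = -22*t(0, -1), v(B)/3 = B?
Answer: -5/3266054 ≈ -1.5309e-6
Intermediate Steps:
u(o) = -o/15 (u(o) = (o/(-5))/3 = (o*(-1/5))/3 = (-o/5)/3 = -o/15)
v(B) = 3*B
N = 110 (N = -22*(-5) = 110)
O(V, a) = a - V/5 (O(V, a) = a + 3*(-V/15) = a - V/5)
1/(-653255 + O(329, N)) = 1/(-653255 + (110 - 1/5*329)) = 1/(-653255 + (110 - 329/5)) = 1/(-653255 + 221/5) = 1/(-3266054/5) = -5/3266054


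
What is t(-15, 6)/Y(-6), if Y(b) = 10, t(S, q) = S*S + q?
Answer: 231/10 ≈ 23.100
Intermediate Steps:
t(S, q) = q + S² (t(S, q) = S² + q = q + S²)
t(-15, 6)/Y(-6) = (6 + (-15)²)/10 = (6 + 225)*(⅒) = 231*(⅒) = 231/10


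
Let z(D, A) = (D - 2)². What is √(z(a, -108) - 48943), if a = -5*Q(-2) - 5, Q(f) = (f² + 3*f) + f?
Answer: I*√48774 ≈ 220.85*I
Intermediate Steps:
Q(f) = f² + 4*f
a = 15 (a = -(-10)*(4 - 2) - 5 = -(-10)*2 - 5 = -5*(-4) - 5 = 20 - 5 = 15)
z(D, A) = (-2 + D)²
√(z(a, -108) - 48943) = √((-2 + 15)² - 48943) = √(13² - 48943) = √(169 - 48943) = √(-48774) = I*√48774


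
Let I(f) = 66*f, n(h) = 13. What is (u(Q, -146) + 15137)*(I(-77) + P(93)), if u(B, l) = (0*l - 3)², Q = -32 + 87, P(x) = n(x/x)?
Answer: -76775074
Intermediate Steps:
P(x) = 13
Q = 55
u(B, l) = 9 (u(B, l) = (0 - 3)² = (-3)² = 9)
(u(Q, -146) + 15137)*(I(-77) + P(93)) = (9 + 15137)*(66*(-77) + 13) = 15146*(-5082 + 13) = 15146*(-5069) = -76775074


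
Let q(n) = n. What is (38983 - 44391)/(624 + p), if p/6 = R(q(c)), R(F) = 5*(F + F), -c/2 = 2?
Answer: -169/12 ≈ -14.083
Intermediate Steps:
c = -4 (c = -2*2 = -4)
R(F) = 10*F (R(F) = 5*(2*F) = 10*F)
p = -240 (p = 6*(10*(-4)) = 6*(-40) = -240)
(38983 - 44391)/(624 + p) = (38983 - 44391)/(624 - 240) = -5408/384 = -5408*1/384 = -169/12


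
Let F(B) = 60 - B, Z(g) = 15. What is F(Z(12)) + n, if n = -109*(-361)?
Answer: 39394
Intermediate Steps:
n = 39349
F(Z(12)) + n = (60 - 1*15) + 39349 = (60 - 15) + 39349 = 45 + 39349 = 39394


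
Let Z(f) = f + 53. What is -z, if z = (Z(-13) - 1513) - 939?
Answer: 2412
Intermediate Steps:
Z(f) = 53 + f
z = -2412 (z = ((53 - 13) - 1513) - 939 = (40 - 1513) - 939 = -1473 - 939 = -2412)
-z = -1*(-2412) = 2412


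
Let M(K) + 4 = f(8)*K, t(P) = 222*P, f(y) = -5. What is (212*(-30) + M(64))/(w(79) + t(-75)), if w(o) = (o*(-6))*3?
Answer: 557/1506 ≈ 0.36985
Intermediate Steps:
M(K) = -4 - 5*K
w(o) = -18*o (w(o) = -6*o*3 = -18*o)
(212*(-30) + M(64))/(w(79) + t(-75)) = (212*(-30) + (-4 - 5*64))/(-18*79 + 222*(-75)) = (-6360 + (-4 - 320))/(-1422 - 16650) = (-6360 - 324)/(-18072) = -6684*(-1/18072) = 557/1506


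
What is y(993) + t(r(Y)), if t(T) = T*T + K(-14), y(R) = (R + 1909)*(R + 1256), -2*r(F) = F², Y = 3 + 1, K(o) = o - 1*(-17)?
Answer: 6526665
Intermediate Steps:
K(o) = 17 + o (K(o) = o + 17 = 17 + o)
Y = 4
r(F) = -F²/2
y(R) = (1256 + R)*(1909 + R) (y(R) = (1909 + R)*(1256 + R) = (1256 + R)*(1909 + R))
t(T) = 3 + T² (t(T) = T*T + (17 - 14) = T² + 3 = 3 + T²)
y(993) + t(r(Y)) = (2397704 + 993² + 3165*993) + (3 + (-½*4²)²) = (2397704 + 986049 + 3142845) + (3 + (-½*16)²) = 6526598 + (3 + (-8)²) = 6526598 + (3 + 64) = 6526598 + 67 = 6526665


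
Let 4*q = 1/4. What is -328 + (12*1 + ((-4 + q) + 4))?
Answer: -5055/16 ≈ -315.94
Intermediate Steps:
q = 1/16 (q = (¼)/4 = (¼)*(¼) = 1/16 ≈ 0.062500)
-328 + (12*1 + ((-4 + q) + 4)) = -328 + (12*1 + ((-4 + 1/16) + 4)) = -328 + (12 + (-63/16 + 4)) = -328 + (12 + 1/16) = -328 + 193/16 = -5055/16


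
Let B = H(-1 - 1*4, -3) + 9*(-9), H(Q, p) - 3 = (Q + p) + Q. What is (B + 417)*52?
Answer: 16952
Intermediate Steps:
H(Q, p) = 3 + p + 2*Q (H(Q, p) = 3 + ((Q + p) + Q) = 3 + (p + 2*Q) = 3 + p + 2*Q)
B = -91 (B = (3 - 3 + 2*(-1 - 1*4)) + 9*(-9) = (3 - 3 + 2*(-1 - 4)) - 81 = (3 - 3 + 2*(-5)) - 81 = (3 - 3 - 10) - 81 = -10 - 81 = -91)
(B + 417)*52 = (-91 + 417)*52 = 326*52 = 16952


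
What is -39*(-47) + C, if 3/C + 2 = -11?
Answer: 23826/13 ≈ 1832.8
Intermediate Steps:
C = -3/13 (C = 3/(-2 - 11) = 3/(-13) = 3*(-1/13) = -3/13 ≈ -0.23077)
-39*(-47) + C = -39*(-47) - 3/13 = 1833 - 3/13 = 23826/13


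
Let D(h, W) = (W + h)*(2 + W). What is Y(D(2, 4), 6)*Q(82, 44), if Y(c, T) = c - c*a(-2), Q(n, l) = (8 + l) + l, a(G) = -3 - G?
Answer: 6912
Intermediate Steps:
Q(n, l) = 8 + 2*l
D(h, W) = (2 + W)*(W + h)
Y(c, T) = 2*c (Y(c, T) = c - c*(-3 - 1*(-2)) = c - c*(-3 + 2) = c - c*(-1) = c - (-1)*c = c + c = 2*c)
Y(D(2, 4), 6)*Q(82, 44) = (2*(4² + 2*4 + 2*2 + 4*2))*(8 + 2*44) = (2*(16 + 8 + 4 + 8))*(8 + 88) = (2*36)*96 = 72*96 = 6912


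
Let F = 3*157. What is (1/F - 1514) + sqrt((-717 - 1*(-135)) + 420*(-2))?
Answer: -713093/471 + 3*I*sqrt(158) ≈ -1514.0 + 37.709*I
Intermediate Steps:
F = 471
(1/F - 1514) + sqrt((-717 - 1*(-135)) + 420*(-2)) = (1/471 - 1514) + sqrt((-717 - 1*(-135)) + 420*(-2)) = (1/471 - 1514) + sqrt((-717 + 135) - 840) = -713093/471 + sqrt(-582 - 840) = -713093/471 + sqrt(-1422) = -713093/471 + 3*I*sqrt(158)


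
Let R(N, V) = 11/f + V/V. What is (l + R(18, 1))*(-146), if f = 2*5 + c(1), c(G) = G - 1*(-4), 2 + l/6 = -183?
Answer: 2427104/15 ≈ 1.6181e+5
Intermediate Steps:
l = -1110 (l = -12 + 6*(-183) = -12 - 1098 = -1110)
c(G) = 4 + G (c(G) = G + 4 = 4 + G)
f = 15 (f = 2*5 + (4 + 1) = 10 + 5 = 15)
R(N, V) = 26/15 (R(N, V) = 11/15 + V/V = 11*(1/15) + 1 = 11/15 + 1 = 26/15)
(l + R(18, 1))*(-146) = (-1110 + 26/15)*(-146) = -16624/15*(-146) = 2427104/15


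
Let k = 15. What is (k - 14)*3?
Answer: 3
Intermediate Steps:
(k - 14)*3 = (15 - 14)*3 = 1*3 = 3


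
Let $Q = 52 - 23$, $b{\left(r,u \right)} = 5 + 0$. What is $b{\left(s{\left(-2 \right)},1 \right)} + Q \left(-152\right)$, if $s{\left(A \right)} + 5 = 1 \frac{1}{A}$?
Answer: $-4403$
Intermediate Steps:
$s{\left(A \right)} = -5 + \frac{1}{A}$ ($s{\left(A \right)} = -5 + 1 \frac{1}{A} = -5 + \frac{1}{A}$)
$b{\left(r,u \right)} = 5$
$Q = 29$ ($Q = 52 - 23 = 29$)
$b{\left(s{\left(-2 \right)},1 \right)} + Q \left(-152\right) = 5 + 29 \left(-152\right) = 5 - 4408 = -4403$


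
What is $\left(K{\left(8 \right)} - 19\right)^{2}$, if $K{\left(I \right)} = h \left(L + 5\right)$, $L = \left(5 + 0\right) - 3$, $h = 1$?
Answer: $144$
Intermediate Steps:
$L = 2$ ($L = 5 - 3 = 2$)
$K{\left(I \right)} = 7$ ($K{\left(I \right)} = 1 \left(2 + 5\right) = 1 \cdot 7 = 7$)
$\left(K{\left(8 \right)} - 19\right)^{2} = \left(7 - 19\right)^{2} = \left(-12\right)^{2} = 144$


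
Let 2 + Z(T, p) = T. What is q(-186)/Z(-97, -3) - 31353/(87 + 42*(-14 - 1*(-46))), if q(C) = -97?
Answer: -109820/5247 ≈ -20.930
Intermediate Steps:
Z(T, p) = -2 + T
q(-186)/Z(-97, -3) - 31353/(87 + 42*(-14 - 1*(-46))) = -97/(-2 - 97) - 31353/(87 + 42*(-14 - 1*(-46))) = -97/(-99) - 31353/(87 + 42*(-14 + 46)) = -97*(-1/99) - 31353/(87 + 42*32) = 97/99 - 31353/(87 + 1344) = 97/99 - 31353/1431 = 97/99 - 31353*1/1431 = 97/99 - 10451/477 = -109820/5247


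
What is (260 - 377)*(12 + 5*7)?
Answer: -5499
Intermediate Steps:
(260 - 377)*(12 + 5*7) = -117*(12 + 35) = -117*47 = -5499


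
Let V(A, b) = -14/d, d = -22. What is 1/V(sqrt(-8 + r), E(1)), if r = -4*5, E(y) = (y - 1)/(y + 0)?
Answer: 11/7 ≈ 1.5714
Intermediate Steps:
E(y) = (-1 + y)/y
r = -20
V(A, b) = 7/11 (V(A, b) = -14/(-22) = -14*(-1/22) = 7/11)
1/V(sqrt(-8 + r), E(1)) = 1/(7/11) = 11/7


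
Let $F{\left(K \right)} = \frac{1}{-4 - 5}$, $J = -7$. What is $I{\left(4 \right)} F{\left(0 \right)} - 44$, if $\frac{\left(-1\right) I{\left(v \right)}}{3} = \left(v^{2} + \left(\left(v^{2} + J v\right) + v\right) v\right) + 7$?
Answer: $-47$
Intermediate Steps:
$F{\left(K \right)} = - \frac{1}{9}$ ($F{\left(K \right)} = \frac{1}{-9} = - \frac{1}{9}$)
$I{\left(v \right)} = -21 - 3 v^{2} - 3 v \left(v^{2} - 6 v\right)$ ($I{\left(v \right)} = - 3 \left(\left(v^{2} + \left(\left(v^{2} - 7 v\right) + v\right) v\right) + 7\right) = - 3 \left(\left(v^{2} + \left(v^{2} - 6 v\right) v\right) + 7\right) = - 3 \left(\left(v^{2} + v \left(v^{2} - 6 v\right)\right) + 7\right) = - 3 \left(7 + v^{2} + v \left(v^{2} - 6 v\right)\right) = -21 - 3 v^{2} - 3 v \left(v^{2} - 6 v\right)$)
$I{\left(4 \right)} F{\left(0 \right)} - 44 = \left(-21 - 3 \cdot 4^{3} + 15 \cdot 4^{2}\right) \left(- \frac{1}{9}\right) - 44 = \left(-21 - 192 + 15 \cdot 16\right) \left(- \frac{1}{9}\right) - 44 = \left(-21 - 192 + 240\right) \left(- \frac{1}{9}\right) - 44 = 27 \left(- \frac{1}{9}\right) - 44 = -3 - 44 = -47$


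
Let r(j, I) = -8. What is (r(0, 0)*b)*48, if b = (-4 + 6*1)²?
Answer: -1536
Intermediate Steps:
b = 4 (b = (-4 + 6)² = 2² = 4)
(r(0, 0)*b)*48 = -8*4*48 = -32*48 = -1536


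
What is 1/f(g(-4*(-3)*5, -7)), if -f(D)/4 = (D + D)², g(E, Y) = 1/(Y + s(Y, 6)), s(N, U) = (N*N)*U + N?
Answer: -4900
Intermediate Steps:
s(N, U) = N + U*N² (s(N, U) = N²*U + N = U*N² + N = N + U*N²)
g(E, Y) = 1/(Y + Y*(1 + 6*Y)) (g(E, Y) = 1/(Y + Y*(1 + Y*6)) = 1/(Y + Y*(1 + 6*Y)))
f(D) = -16*D² (f(D) = -4*(D + D)² = -4*4*D² = -16*D²)
1/f(g(-4*(-3)*5, -7)) = 1/(-16*1/(196*(1 + 3*(-7))²)) = 1/(-16*1/(196*(1 - 21)²)) = 1/(-16*((½)*(-⅐)/(-20))²) = 1/(-16*((½)*(-⅐)*(-1/20))²) = 1/(-16*(1/280)²) = 1/(-16*1/78400) = 1/(-1/4900) = -4900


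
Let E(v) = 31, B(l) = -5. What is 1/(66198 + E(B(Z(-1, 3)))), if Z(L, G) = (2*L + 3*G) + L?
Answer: 1/66229 ≈ 1.5099e-5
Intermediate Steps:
Z(L, G) = 3*G + 3*L
1/(66198 + E(B(Z(-1, 3)))) = 1/(66198 + 31) = 1/66229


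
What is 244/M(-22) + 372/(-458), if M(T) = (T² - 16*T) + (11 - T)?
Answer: -105758/199001 ≈ -0.53144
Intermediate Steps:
M(T) = 11 + T² - 17*T
244/M(-22) + 372/(-458) = 244/(11 + (-22)² - 17*(-22)) + 372/(-458) = 244/(11 + 484 + 374) + 372*(-1/458) = 244/869 - 186/229 = -105758/199001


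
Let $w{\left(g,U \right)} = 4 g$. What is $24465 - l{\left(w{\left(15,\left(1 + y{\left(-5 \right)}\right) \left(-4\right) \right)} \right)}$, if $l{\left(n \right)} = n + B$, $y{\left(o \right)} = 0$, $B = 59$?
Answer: $24346$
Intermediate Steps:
$l{\left(n \right)} = 59 + n$ ($l{\left(n \right)} = n + 59 = 59 + n$)
$24465 - l{\left(w{\left(15,\left(1 + y{\left(-5 \right)}\right) \left(-4\right) \right)} \right)} = 24465 - \left(59 + 4 \cdot 15\right) = 24465 - \left(59 + 60\right) = 24465 - 119 = 24346$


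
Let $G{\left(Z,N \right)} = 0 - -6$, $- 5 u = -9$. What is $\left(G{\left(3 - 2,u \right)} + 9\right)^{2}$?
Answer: $225$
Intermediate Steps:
$u = \frac{9}{5}$ ($u = \left(- \frac{1}{5}\right) \left(-9\right) = \frac{9}{5} \approx 1.8$)
$G{\left(Z,N \right)} = 6$ ($G{\left(Z,N \right)} = 0 + 6 = 6$)
$\left(G{\left(3 - 2,u \right)} + 9\right)^{2} = \left(6 + 9\right)^{2} = 15^{2} = 225$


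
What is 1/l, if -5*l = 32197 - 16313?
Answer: -5/15884 ≈ -0.00031478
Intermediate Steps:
l = -15884/5 (l = -(32197 - 16313)/5 = -⅕*15884 = -15884/5 ≈ -3176.8)
1/l = 1/(-15884/5) = -5/15884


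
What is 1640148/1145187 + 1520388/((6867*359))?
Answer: 214241050000/104562062493 ≈ 2.0489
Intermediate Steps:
1640148/1145187 + 1520388/((6867*359)) = 1640148*(1/1145187) + 1520388/2465253 = 546716/381729 + 1520388*(1/2465253) = 546716/381729 + 168932/273917 = 214241050000/104562062493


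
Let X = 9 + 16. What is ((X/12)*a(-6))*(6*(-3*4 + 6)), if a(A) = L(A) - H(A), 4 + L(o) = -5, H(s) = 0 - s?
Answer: 1125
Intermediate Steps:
X = 25
H(s) = -s
L(o) = -9 (L(o) = -4 - 5 = -9)
a(A) = -9 + A (a(A) = -9 - (-1)*A = -9 + A)
((X/12)*a(-6))*(6*(-3*4 + 6)) = ((25/12)*(-9 - 6))*(6*(-3*4 + 6)) = ((25*(1/12))*(-15))*(6*(-12 + 6)) = ((25/12)*(-15))*(6*(-6)) = -125/4*(-36) = 1125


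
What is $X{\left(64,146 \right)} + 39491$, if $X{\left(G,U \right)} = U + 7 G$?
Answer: $40085$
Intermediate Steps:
$X{\left(64,146 \right)} + 39491 = \left(146 + 7 \cdot 64\right) + 39491 = \left(146 + 448\right) + 39491 = 594 + 39491 = 40085$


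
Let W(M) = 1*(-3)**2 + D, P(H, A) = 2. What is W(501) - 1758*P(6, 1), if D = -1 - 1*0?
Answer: -3508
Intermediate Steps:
D = -1 (D = -1 + 0 = -1)
W(M) = 8 (W(M) = 1*(-3)**2 - 1 = 1*9 - 1 = 9 - 1 = 8)
W(501) - 1758*P(6, 1) = 8 - 1758*2 = 8 - 3516 = -3508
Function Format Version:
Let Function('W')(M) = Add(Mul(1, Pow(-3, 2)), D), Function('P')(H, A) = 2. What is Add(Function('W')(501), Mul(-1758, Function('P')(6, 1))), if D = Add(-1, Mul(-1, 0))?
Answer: -3508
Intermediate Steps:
D = -1 (D = Add(-1, 0) = -1)
Function('W')(M) = 8 (Function('W')(M) = Add(Mul(1, Pow(-3, 2)), -1) = Add(Mul(1, 9), -1) = Add(9, -1) = 8)
Add(Function('W')(501), Mul(-1758, Function('P')(6, 1))) = Add(8, Mul(-1758, 2)) = Add(8, -3516) = -3508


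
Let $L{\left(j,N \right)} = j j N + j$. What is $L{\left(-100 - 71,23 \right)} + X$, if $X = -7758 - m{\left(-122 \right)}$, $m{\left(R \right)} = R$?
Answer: $664736$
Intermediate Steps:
$L{\left(j,N \right)} = j + N j^{2}$ ($L{\left(j,N \right)} = j^{2} N + j = N j^{2} + j = j + N j^{2}$)
$X = -7636$ ($X = -7758 - -122 = -7758 + 122 = -7636$)
$L{\left(-100 - 71,23 \right)} + X = \left(-100 - 71\right) \left(1 + 23 \left(-100 - 71\right)\right) - 7636 = - 171 \left(1 + 23 \left(-171\right)\right) - 7636 = - 171 \left(1 - 3933\right) - 7636 = \left(-171\right) \left(-3932\right) - 7636 = 672372 - 7636 = 664736$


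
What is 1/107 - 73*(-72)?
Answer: 562393/107 ≈ 5256.0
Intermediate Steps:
1/107 - 73*(-72) = 1/107 + 5256 = 562393/107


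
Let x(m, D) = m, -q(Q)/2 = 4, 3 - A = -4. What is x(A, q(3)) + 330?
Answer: 337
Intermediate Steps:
A = 7 (A = 3 - 1*(-4) = 3 + 4 = 7)
q(Q) = -8 (q(Q) = -2*4 = -8)
x(A, q(3)) + 330 = 7 + 330 = 337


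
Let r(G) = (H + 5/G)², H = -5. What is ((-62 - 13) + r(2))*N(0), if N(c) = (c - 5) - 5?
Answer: 1375/2 ≈ 687.50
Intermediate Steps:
N(c) = -10 + c (N(c) = (-5 + c) - 5 = -10 + c)
r(G) = (-5 + 5/G)²
((-62 - 13) + r(2))*N(0) = ((-62 - 13) + 25*(1 - 1*2)²/2²)*(-10 + 0) = (-75 + 25*(¼)*(1 - 2)²)*(-10) = (-75 + 25*(¼)*(-1)²)*(-10) = (-75 + 25*(¼)*1)*(-10) = (-75 + 25/4)*(-10) = -275/4*(-10) = 1375/2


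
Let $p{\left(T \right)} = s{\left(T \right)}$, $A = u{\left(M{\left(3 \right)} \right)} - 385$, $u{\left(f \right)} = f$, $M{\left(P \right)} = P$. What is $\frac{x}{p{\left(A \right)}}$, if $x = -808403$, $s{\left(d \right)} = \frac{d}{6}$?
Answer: $\frac{2425209}{191} \approx 12697.0$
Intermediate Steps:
$s{\left(d \right)} = \frac{d}{6}$ ($s{\left(d \right)} = d \frac{1}{6} = \frac{d}{6}$)
$A = -382$ ($A = 3 - 385 = -382$)
$p{\left(T \right)} = \frac{T}{6}$
$\frac{x}{p{\left(A \right)}} = - \frac{808403}{\frac{1}{6} \left(-382\right)} = - \frac{808403}{- \frac{191}{3}} = \left(-808403\right) \left(- \frac{3}{191}\right) = \frac{2425209}{191}$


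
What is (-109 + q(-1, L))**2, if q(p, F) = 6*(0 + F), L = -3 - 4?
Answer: 22801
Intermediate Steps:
L = -7
q(p, F) = 6*F
(-109 + q(-1, L))**2 = (-109 + 6*(-7))**2 = (-109 - 42)**2 = (-151)**2 = 22801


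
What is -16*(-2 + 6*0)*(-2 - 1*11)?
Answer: -416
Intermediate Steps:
-16*(-2 + 6*0)*(-2 - 1*11) = -16*(-2 + 0)*(-2 - 11) = -(-32)*(-13) = -16*26 = -416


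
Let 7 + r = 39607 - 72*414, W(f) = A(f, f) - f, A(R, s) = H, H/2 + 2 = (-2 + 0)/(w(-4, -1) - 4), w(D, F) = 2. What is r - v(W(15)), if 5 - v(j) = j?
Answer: 9770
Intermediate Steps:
H = -2 (H = -4 + 2*((-2 + 0)/(2 - 4)) = -4 + 2*(-2/(-2)) = -4 + 2*(-2*(-½)) = -4 + 2*1 = -4 + 2 = -2)
A(R, s) = -2
W(f) = -2 - f
v(j) = 5 - j
r = 9792 (r = -7 + (39607 - 72*414) = -7 + (39607 - 29808) = -7 + 9799 = 9792)
r - v(W(15)) = 9792 - (5 - (-2 - 1*15)) = 9792 - (5 - (-2 - 15)) = 9792 - (5 - 1*(-17)) = 9792 - (5 + 17) = 9792 - 1*22 = 9792 - 22 = 9770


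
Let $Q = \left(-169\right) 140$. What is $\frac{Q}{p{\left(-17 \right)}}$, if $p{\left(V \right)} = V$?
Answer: $\frac{23660}{17} \approx 1391.8$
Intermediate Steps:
$Q = -23660$
$\frac{Q}{p{\left(-17 \right)}} = - \frac{23660}{-17} = \left(-23660\right) \left(- \frac{1}{17}\right) = \frac{23660}{17}$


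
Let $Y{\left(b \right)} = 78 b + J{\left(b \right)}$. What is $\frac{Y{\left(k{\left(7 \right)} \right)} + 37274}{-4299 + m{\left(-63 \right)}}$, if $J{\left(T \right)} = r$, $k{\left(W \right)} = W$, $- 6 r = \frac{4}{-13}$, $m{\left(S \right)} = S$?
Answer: $- \frac{737491}{85059} \approx -8.6703$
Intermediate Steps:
$r = \frac{2}{39}$ ($r = - \frac{4 \frac{1}{-13}}{6} = - \frac{4 \left(- \frac{1}{13}\right)}{6} = \left(- \frac{1}{6}\right) \left(- \frac{4}{13}\right) = \frac{2}{39} \approx 0.051282$)
$J{\left(T \right)} = \frac{2}{39}$
$Y{\left(b \right)} = \frac{2}{39} + 78 b$ ($Y{\left(b \right)} = 78 b + \frac{2}{39} = \frac{2}{39} + 78 b$)
$\frac{Y{\left(k{\left(7 \right)} \right)} + 37274}{-4299 + m{\left(-63 \right)}} = \frac{\left(\frac{2}{39} + 78 \cdot 7\right) + 37274}{-4299 - 63} = \frac{\left(\frac{2}{39} + 546\right) + 37274}{-4362} = \left(\frac{21296}{39} + 37274\right) \left(- \frac{1}{4362}\right) = \frac{1474982}{39} \left(- \frac{1}{4362}\right) = - \frac{737491}{85059}$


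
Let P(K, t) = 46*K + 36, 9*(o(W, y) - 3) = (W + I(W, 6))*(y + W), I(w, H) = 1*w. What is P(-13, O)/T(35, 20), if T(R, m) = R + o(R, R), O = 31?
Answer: -2529/2621 ≈ -0.96490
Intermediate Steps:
I(w, H) = w
o(W, y) = 3 + 2*W*(W + y)/9 (o(W, y) = 3 + ((W + W)*(y + W))/9 = 3 + ((2*W)*(W + y))/9 = 3 + (2*W*(W + y))/9 = 3 + 2*W*(W + y)/9)
P(K, t) = 36 + 46*K
T(R, m) = 3 + R + 4*R²/9 (T(R, m) = R + (3 + 2*R²/9 + 2*R*R/9) = R + (3 + 2*R²/9 + 2*R²/9) = R + (3 + 4*R²/9) = 3 + R + 4*R²/9)
P(-13, O)/T(35, 20) = (36 + 46*(-13))/(3 + 35 + (4/9)*35²) = (36 - 598)/(3 + 35 + (4/9)*1225) = -562/(3 + 35 + 4900/9) = -562/5242/9 = -562*9/5242 = -2529/2621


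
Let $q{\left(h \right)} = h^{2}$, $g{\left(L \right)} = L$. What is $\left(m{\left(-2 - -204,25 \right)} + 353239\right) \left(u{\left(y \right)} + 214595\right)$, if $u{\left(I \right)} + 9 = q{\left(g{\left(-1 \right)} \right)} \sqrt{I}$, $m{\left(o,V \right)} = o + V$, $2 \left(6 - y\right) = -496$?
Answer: $75848855076 + 353466 \sqrt{254} \approx 7.5855 \cdot 10^{10}$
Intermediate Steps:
$y = 254$ ($y = 6 - -248 = 6 + 248 = 254$)
$m{\left(o,V \right)} = V + o$
$u{\left(I \right)} = -9 + \sqrt{I}$ ($u{\left(I \right)} = -9 + \left(-1\right)^{2} \sqrt{I} = -9 + 1 \sqrt{I} = -9 + \sqrt{I}$)
$\left(m{\left(-2 - -204,25 \right)} + 353239\right) \left(u{\left(y \right)} + 214595\right) = \left(\left(25 - -202\right) + 353239\right) \left(\left(-9 + \sqrt{254}\right) + 214595\right) = \left(\left(25 + \left(-2 + 204\right)\right) + 353239\right) \left(214586 + \sqrt{254}\right) = \left(\left(25 + 202\right) + 353239\right) \left(214586 + \sqrt{254}\right) = \left(227 + 353239\right) \left(214586 + \sqrt{254}\right) = 353466 \left(214586 + \sqrt{254}\right) = 75848855076 + 353466 \sqrt{254}$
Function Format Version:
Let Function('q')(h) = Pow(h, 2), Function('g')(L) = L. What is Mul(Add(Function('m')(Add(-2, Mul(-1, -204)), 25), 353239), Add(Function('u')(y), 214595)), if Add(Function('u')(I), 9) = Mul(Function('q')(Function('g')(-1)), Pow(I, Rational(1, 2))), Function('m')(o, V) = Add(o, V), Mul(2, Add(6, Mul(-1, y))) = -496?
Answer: Add(75848855076, Mul(353466, Pow(254, Rational(1, 2)))) ≈ 7.5855e+10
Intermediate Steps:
y = 254 (y = Add(6, Mul(Rational(-1, 2), -496)) = Add(6, 248) = 254)
Function('m')(o, V) = Add(V, o)
Function('u')(I) = Add(-9, Pow(I, Rational(1, 2))) (Function('u')(I) = Add(-9, Mul(Pow(-1, 2), Pow(I, Rational(1, 2)))) = Add(-9, Mul(1, Pow(I, Rational(1, 2)))) = Add(-9, Pow(I, Rational(1, 2))))
Mul(Add(Function('m')(Add(-2, Mul(-1, -204)), 25), 353239), Add(Function('u')(y), 214595)) = Mul(Add(Add(25, Add(-2, Mul(-1, -204))), 353239), Add(Add(-9, Pow(254, Rational(1, 2))), 214595)) = Mul(Add(Add(25, Add(-2, 204)), 353239), Add(214586, Pow(254, Rational(1, 2)))) = Mul(Add(Add(25, 202), 353239), Add(214586, Pow(254, Rational(1, 2)))) = Mul(Add(227, 353239), Add(214586, Pow(254, Rational(1, 2)))) = Mul(353466, Add(214586, Pow(254, Rational(1, 2)))) = Add(75848855076, Mul(353466, Pow(254, Rational(1, 2))))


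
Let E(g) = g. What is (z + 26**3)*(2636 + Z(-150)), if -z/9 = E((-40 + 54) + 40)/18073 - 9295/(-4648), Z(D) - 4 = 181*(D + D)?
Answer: -2721242003841045/3000118 ≈ -9.0704e+8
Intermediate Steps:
Z(D) = 4 + 362*D (Z(D) = 4 + 181*(D + D) = 4 + 181*(2*D) = 4 + 362*D)
z = -1514155743/84003304 (z = -9*(((-40 + 54) + 40)/18073 - 9295/(-4648)) = -9*((14 + 40)*(1/18073) - 9295*(-1/4648)) = -9*(54*(1/18073) + 9295/4648) = -9*(54/18073 + 9295/4648) = -9*168239527/84003304 = -1514155743/84003304 ≈ -18.025)
(z + 26**3)*(2636 + Z(-150)) = (-1514155743/84003304 + 26**3)*(2636 + (4 + 362*(-150))) = (-1514155743/84003304 + 17576)*(2636 + (4 - 54300)) = 1474927915361*(2636 - 54296)/84003304 = (1474927915361/84003304)*(-51660) = -2721242003841045/3000118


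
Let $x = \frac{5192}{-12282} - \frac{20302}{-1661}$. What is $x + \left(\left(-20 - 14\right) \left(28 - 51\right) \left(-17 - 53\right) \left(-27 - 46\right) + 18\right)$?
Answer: $\frac{40760511166264}{10200201} \approx 3.996 \cdot 10^{6}$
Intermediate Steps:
$x = \frac{120362626}{10200201}$ ($x = 5192 \left(- \frac{1}{12282}\right) - - \frac{20302}{1661} = - \frac{2596}{6141} + \frac{20302}{1661} = \frac{120362626}{10200201} \approx 11.8$)
$x + \left(\left(-20 - 14\right) \left(28 - 51\right) \left(-17 - 53\right) \left(-27 - 46\right) + 18\right) = \frac{120362626}{10200201} + \left(\left(-20 - 14\right) \left(28 - 51\right) \left(-17 - 53\right) \left(-27 - 46\right) + 18\right) = \frac{120362626}{10200201} + \left(\left(-34\right) \left(-23\right) \left(\left(-70\right) \left(-73\right)\right) + 18\right) = \frac{120362626}{10200201} + \left(782 \cdot 5110 + 18\right) = \frac{120362626}{10200201} + \left(3996020 + 18\right) = \frac{120362626}{10200201} + 3996038 = \frac{40760511166264}{10200201}$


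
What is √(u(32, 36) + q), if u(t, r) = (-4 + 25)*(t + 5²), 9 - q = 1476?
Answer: 3*I*√30 ≈ 16.432*I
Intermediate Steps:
q = -1467 (q = 9 - 1*1476 = 9 - 1476 = -1467)
u(t, r) = 525 + 21*t (u(t, r) = 21*(t + 25) = 21*(25 + t) = 525 + 21*t)
√(u(32, 36) + q) = √((525 + 21*32) - 1467) = √((525 + 672) - 1467) = √(1197 - 1467) = √(-270) = 3*I*√30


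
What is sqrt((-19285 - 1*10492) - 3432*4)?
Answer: I*sqrt(43505) ≈ 208.58*I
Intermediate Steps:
sqrt((-19285 - 1*10492) - 3432*4) = sqrt((-19285 - 10492) - 13728) = sqrt(-29777 - 13728) = sqrt(-43505) = I*sqrt(43505)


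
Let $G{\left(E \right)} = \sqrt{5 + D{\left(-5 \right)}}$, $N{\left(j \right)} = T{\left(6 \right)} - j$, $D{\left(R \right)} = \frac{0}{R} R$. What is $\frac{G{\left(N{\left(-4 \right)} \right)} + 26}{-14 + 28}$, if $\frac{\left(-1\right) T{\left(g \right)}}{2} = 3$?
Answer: $\frac{13}{7} + \frac{\sqrt{5}}{14} \approx 2.0169$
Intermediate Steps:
$T{\left(g \right)} = -6$ ($T{\left(g \right)} = \left(-2\right) 3 = -6$)
$D{\left(R \right)} = 0$ ($D{\left(R \right)} = 0 R = 0$)
$N{\left(j \right)} = -6 - j$
$G{\left(E \right)} = \sqrt{5}$ ($G{\left(E \right)} = \sqrt{5 + 0} = \sqrt{5}$)
$\frac{G{\left(N{\left(-4 \right)} \right)} + 26}{-14 + 28} = \frac{\sqrt{5} + 26}{-14 + 28} = \frac{26 + \sqrt{5}}{14} = \frac{13}{7} + \frac{\sqrt{5}}{14}$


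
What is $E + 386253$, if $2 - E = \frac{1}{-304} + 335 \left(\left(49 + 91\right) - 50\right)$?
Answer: $\frac{108255921}{304} \approx 3.5611 \cdot 10^{5}$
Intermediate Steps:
$E = - \frac{9164991}{304}$ ($E = 2 - \left(\frac{1}{-304} + 335 \left(\left(49 + 91\right) - 50\right)\right) = 2 - \left(- \frac{1}{304} + 335 \left(140 - 50\right)\right) = 2 - \left(- \frac{1}{304} + 335 \cdot 90\right) = 2 - \left(- \frac{1}{304} + 30150\right) = 2 - \frac{9165599}{304} = - \frac{9164991}{304} \approx -30148.0$)
$E + 386253 = - \frac{9164991}{304} + 386253 = \frac{108255921}{304}$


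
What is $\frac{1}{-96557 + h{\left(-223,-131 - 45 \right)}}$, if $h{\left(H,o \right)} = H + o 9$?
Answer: $- \frac{1}{98364} \approx -1.0166 \cdot 10^{-5}$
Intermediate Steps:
$h{\left(H,o \right)} = H + 9 o$
$\frac{1}{-96557 + h{\left(-223,-131 - 45 \right)}} = \frac{1}{-96557 + \left(-223 + 9 \left(-131 - 45\right)\right)} = \frac{1}{-96557 + \left(-223 + 9 \left(-176\right)\right)} = \frac{1}{-96557 - 1807} = \frac{1}{-98364} = - \frac{1}{98364}$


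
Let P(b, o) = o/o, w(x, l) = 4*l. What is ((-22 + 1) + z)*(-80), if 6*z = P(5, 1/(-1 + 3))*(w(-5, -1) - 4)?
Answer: 5360/3 ≈ 1786.7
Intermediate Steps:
P(b, o) = 1
z = -4/3 (z = (1*(4*(-1) - 4))/6 = (1*(-4 - 4))/6 = (1*(-8))/6 = (⅙)*(-8) = -4/3 ≈ -1.3333)
((-22 + 1) + z)*(-80) = ((-22 + 1) - 4/3)*(-80) = (-21 - 4/3)*(-80) = -67/3*(-80) = 5360/3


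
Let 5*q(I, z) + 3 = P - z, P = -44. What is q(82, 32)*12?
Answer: -948/5 ≈ -189.60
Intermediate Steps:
q(I, z) = -47/5 - z/5 (q(I, z) = -⅗ + (-44 - z)/5 = -⅗ + (-44/5 - z/5) = -47/5 - z/5)
q(82, 32)*12 = (-47/5 - ⅕*32)*12 = (-47/5 - 32/5)*12 = -79/5*12 = -948/5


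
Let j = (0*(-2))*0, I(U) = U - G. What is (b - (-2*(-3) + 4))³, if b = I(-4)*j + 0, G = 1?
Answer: -1000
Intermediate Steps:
I(U) = -1 + U (I(U) = U - 1*1 = U - 1 = -1 + U)
j = 0 (j = 0*0 = 0)
b = 0 (b = (-1 - 4)*0 + 0 = -5*0 + 0 = 0 + 0 = 0)
(b - (-2*(-3) + 4))³ = (0 - (-2*(-3) + 4))³ = (0 - (6 + 4))³ = (0 - 1*10)³ = (0 - 10)³ = (-10)³ = -1000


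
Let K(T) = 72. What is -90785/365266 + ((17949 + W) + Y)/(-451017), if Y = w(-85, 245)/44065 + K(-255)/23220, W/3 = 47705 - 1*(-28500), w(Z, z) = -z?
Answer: -106384908444532093/133778895288517710 ≈ -0.79523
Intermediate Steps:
W = 228615 (W = 3*(47705 - 1*(-28500)) = 3*(47705 + 28500) = 3*76205 = 228615)
Y = -1997/812055 (Y = -1*245/44065 + 72/23220 = -245*1/44065 + 72*(1/23220) = -7/1259 + 2/645 = -1997/812055 ≈ -0.0024592)
-90785/365266 + ((17949 + W) + Y)/(-451017) = -90785/365266 + ((17949 + 228615) - 1997/812055)/(-451017) = -90785*1/365266 + (246564 - 1997/812055)*(-1/451017) = -90785/365266 + (200223527023/812055)*(-1/451017) = -90785/365266 - 200223527023/366250609935 = -106384908444532093/133778895288517710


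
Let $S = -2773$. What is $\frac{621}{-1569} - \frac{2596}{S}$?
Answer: $\frac{13283}{24581} \approx 0.54038$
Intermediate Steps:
$\frac{621}{-1569} - \frac{2596}{S} = \frac{621}{-1569} - \frac{2596}{-2773} = 621 \left(- \frac{1}{1569}\right) - - \frac{44}{47} = - \frac{207}{523} + \frac{44}{47} = \frac{13283}{24581}$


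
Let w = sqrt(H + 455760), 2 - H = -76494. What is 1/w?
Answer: sqrt(33266)/133064 ≈ 0.0013707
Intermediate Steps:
H = 76496 (H = 2 - 1*(-76494) = 2 + 76494 = 76496)
w = 4*sqrt(33266) (w = sqrt(76496 + 455760) = sqrt(532256) = 4*sqrt(33266) ≈ 729.56)
1/w = 1/(4*sqrt(33266)) = sqrt(33266)/133064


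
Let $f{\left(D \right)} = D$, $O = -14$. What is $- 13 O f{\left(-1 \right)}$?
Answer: $-182$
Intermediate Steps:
$- 13 O f{\left(-1 \right)} = \left(-13\right) \left(-14\right) \left(-1\right) = 182 \left(-1\right) = -182$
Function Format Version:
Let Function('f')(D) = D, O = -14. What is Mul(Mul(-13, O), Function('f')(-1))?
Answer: -182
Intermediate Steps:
Mul(Mul(-13, O), Function('f')(-1)) = Mul(Mul(-13, -14), -1) = Mul(182, -1) = -182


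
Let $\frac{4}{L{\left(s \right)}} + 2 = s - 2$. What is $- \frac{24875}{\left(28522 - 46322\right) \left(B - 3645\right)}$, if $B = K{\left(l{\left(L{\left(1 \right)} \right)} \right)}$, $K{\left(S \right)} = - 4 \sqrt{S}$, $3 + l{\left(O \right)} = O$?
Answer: $- \frac{10880325}{28379097496} + \frac{995 i \sqrt{39}}{7094774374} \approx -0.00038339 + 8.7582 \cdot 10^{-7} i$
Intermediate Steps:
$L{\left(s \right)} = \frac{4}{-4 + s}$ ($L{\left(s \right)} = \frac{4}{-2 + \left(s - 2\right)} = \frac{4}{-2 + \left(-2 + s\right)} = \frac{4}{-4 + s}$)
$l{\left(O \right)} = -3 + O$
$B = - \frac{4 i \sqrt{39}}{3}$ ($B = - 4 \sqrt{-3 + \frac{4}{-4 + 1}} = - 4 \sqrt{-3 + \frac{4}{-3}} = - 4 \sqrt{-3 + 4 \left(- \frac{1}{3}\right)} = - 4 \sqrt{-3 - \frac{4}{3}} = - 4 \sqrt{- \frac{13}{3}} = - 4 \frac{i \sqrt{39}}{3} = - \frac{4 i \sqrt{39}}{3} \approx - 8.3267 i$)
$- \frac{24875}{\left(28522 - 46322\right) \left(B - 3645\right)} = - \frac{24875}{\left(28522 - 46322\right) \left(- \frac{4 i \sqrt{39}}{3} - 3645\right)} = - \frac{24875}{\left(-17800\right) \left(-3645 - \frac{4 i \sqrt{39}}{3}\right)} = - \frac{24875}{64881000 + \frac{71200 i \sqrt{39}}{3}}$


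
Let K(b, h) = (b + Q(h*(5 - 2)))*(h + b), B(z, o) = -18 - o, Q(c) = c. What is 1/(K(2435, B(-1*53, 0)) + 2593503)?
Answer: 1/8348380 ≈ 1.1978e-7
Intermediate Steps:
K(b, h) = (b + h)*(b + 3*h) (K(b, h) = (b + h*(5 - 2))*(h + b) = (b + h*3)*(b + h) = (b + 3*h)*(b + h) = (b + h)*(b + 3*h))
1/(K(2435, B(-1*53, 0)) + 2593503) = 1/((2435**2 + 3*(-18 - 1*0)**2 + 4*2435*(-18 - 1*0)) + 2593503) = 1/((5929225 + 3*(-18 + 0)**2 + 4*2435*(-18 + 0)) + 2593503) = 1/((5929225 + 3*(-18)**2 + 4*2435*(-18)) + 2593503) = 1/((5929225 + 3*324 - 175320) + 2593503) = 1/((5929225 + 972 - 175320) + 2593503) = 1/(5754877 + 2593503) = 1/8348380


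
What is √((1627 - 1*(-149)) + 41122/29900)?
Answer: √15889913078/2990 ≈ 42.159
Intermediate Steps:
√((1627 - 1*(-149)) + 41122/29900) = √((1627 + 149) + 41122*(1/29900)) = √(1776 + 20561/14950) = √(26571761/14950) = √15889913078/2990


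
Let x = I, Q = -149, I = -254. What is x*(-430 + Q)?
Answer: 147066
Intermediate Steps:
x = -254
x*(-430 + Q) = -254*(-430 - 149) = -254*(-579) = 147066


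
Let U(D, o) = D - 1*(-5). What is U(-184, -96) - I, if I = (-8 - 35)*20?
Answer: 681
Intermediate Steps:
I = -860 (I = -43*20 = -860)
U(D, o) = 5 + D (U(D, o) = D + 5 = 5 + D)
U(-184, -96) - I = (5 - 184) - 1*(-860) = -179 + 860 = 681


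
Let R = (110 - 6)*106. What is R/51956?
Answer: 2756/12989 ≈ 0.21218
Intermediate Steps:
R = 11024 (R = 104*106 = 11024)
R/51956 = 11024/51956 = 11024*(1/51956) = 2756/12989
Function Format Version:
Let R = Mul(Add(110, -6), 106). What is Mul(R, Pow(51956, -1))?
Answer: Rational(2756, 12989) ≈ 0.21218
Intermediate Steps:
R = 11024 (R = Mul(104, 106) = 11024)
Mul(R, Pow(51956, -1)) = Mul(11024, Pow(51956, -1)) = Mul(11024, Rational(1, 51956)) = Rational(2756, 12989)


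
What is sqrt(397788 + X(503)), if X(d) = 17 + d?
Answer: 2*sqrt(99577) ≈ 631.12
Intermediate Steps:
sqrt(397788 + X(503)) = sqrt(397788 + (17 + 503)) = sqrt(397788 + 520) = sqrt(398308) = 2*sqrt(99577)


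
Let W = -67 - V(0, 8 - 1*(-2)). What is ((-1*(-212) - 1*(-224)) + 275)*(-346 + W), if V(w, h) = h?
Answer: -300753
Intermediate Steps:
W = -77 (W = -67 - (8 - 1*(-2)) = -67 - (8 + 2) = -67 - 1*10 = -67 - 10 = -77)
((-1*(-212) - 1*(-224)) + 275)*(-346 + W) = ((-1*(-212) - 1*(-224)) + 275)*(-346 - 77) = ((212 + 224) + 275)*(-423) = (436 + 275)*(-423) = 711*(-423) = -300753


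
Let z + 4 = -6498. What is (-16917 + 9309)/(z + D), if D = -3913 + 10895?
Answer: -317/20 ≈ -15.850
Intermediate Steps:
z = -6502 (z = -4 - 6498 = -6502)
D = 6982
(-16917 + 9309)/(z + D) = (-16917 + 9309)/(-6502 + 6982) = -7608/480 = -7608*1/480 = -317/20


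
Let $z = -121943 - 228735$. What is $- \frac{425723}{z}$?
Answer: $\frac{425723}{350678} \approx 1.214$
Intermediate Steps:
$z = -350678$ ($z = -121943 - 228735 = -350678$)
$- \frac{425723}{z} = - \frac{425723}{-350678} = \left(-425723\right) \left(- \frac{1}{350678}\right) = \frac{425723}{350678}$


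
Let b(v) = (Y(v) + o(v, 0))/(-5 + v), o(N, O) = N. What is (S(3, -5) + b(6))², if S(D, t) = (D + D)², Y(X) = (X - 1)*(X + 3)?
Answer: 7569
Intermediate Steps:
Y(X) = (-1 + X)*(3 + X)
S(D, t) = 4*D² (S(D, t) = (2*D)² = 4*D²)
b(v) = (-3 + v² + 3*v)/(-5 + v) (b(v) = ((-3 + v² + 2*v) + v)/(-5 + v) = (-3 + v² + 3*v)/(-5 + v))
(S(3, -5) + b(6))² = (4*3² + (-3 + 6² + 3*6)/(-5 + 6))² = (4*9 + (-3 + 36 + 18)/1)² = (36 + 1*51)² = (36 + 51)² = 87² = 7569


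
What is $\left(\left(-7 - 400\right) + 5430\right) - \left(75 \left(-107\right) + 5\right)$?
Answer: $13043$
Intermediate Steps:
$\left(\left(-7 - 400\right) + 5430\right) - \left(75 \left(-107\right) + 5\right) = \left(\left(-7 - 400\right) + 5430\right) - \left(-8025 + 5\right) = \left(-407 + 5430\right) - -8020 = 5023 + 8020 = 13043$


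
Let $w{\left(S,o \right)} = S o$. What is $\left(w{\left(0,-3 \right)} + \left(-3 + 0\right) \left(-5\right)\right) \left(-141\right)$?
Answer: $-2115$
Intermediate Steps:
$\left(w{\left(0,-3 \right)} + \left(-3 + 0\right) \left(-5\right)\right) \left(-141\right) = \left(0 \left(-3\right) + \left(-3 + 0\right) \left(-5\right)\right) \left(-141\right) = \left(0 - -15\right) \left(-141\right) = \left(0 + 15\right) \left(-141\right) = 15 \left(-141\right) = -2115$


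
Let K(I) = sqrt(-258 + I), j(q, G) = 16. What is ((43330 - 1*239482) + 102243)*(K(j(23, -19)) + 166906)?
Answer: -15673975554 - 1032999*I*sqrt(2) ≈ -1.5674e+10 - 1.4609e+6*I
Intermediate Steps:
((43330 - 1*239482) + 102243)*(K(j(23, -19)) + 166906) = ((43330 - 1*239482) + 102243)*(sqrt(-258 + 16) + 166906) = ((43330 - 239482) + 102243)*(sqrt(-242) + 166906) = (-196152 + 102243)*(11*I*sqrt(2) + 166906) = -93909*(166906 + 11*I*sqrt(2)) = -15673975554 - 1032999*I*sqrt(2)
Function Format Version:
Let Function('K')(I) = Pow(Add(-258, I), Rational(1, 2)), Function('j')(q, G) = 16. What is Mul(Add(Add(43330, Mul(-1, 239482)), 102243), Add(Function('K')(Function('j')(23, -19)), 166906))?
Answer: Add(-15673975554, Mul(-1032999, I, Pow(2, Rational(1, 2)))) ≈ Add(-1.5674e+10, Mul(-1.4609e+6, I))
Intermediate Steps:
Mul(Add(Add(43330, Mul(-1, 239482)), 102243), Add(Function('K')(Function('j')(23, -19)), 166906)) = Mul(Add(Add(43330, Mul(-1, 239482)), 102243), Add(Pow(Add(-258, 16), Rational(1, 2)), 166906)) = Mul(Add(Add(43330, -239482), 102243), Add(Pow(-242, Rational(1, 2)), 166906)) = Mul(Add(-196152, 102243), Add(Mul(11, I, Pow(2, Rational(1, 2))), 166906)) = Mul(-93909, Add(166906, Mul(11, I, Pow(2, Rational(1, 2))))) = Add(-15673975554, Mul(-1032999, I, Pow(2, Rational(1, 2))))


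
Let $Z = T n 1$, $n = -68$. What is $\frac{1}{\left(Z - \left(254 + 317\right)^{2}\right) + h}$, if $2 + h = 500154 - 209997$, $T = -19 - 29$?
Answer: $- \frac{1}{32622} \approx -3.0654 \cdot 10^{-5}$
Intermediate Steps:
$T = -48$
$Z = 3264$ ($Z = \left(-48\right) \left(-68\right) 1 = 3264 \cdot 1 = 3264$)
$h = 290155$ ($h = -2 + \left(500154 - 209997\right) = -2 + 290157 = 290155$)
$\frac{1}{\left(Z - \left(254 + 317\right)^{2}\right) + h} = \frac{1}{\left(3264 - \left(254 + 317\right)^{2}\right) + 290155} = \frac{1}{\left(3264 - 571^{2}\right) + 290155} = \frac{1}{\left(3264 - 326041\right) + 290155} = \frac{1}{-322777 + 290155} = \frac{1}{-32622} = - \frac{1}{32622}$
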